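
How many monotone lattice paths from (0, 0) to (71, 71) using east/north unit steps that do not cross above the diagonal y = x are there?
C_71 = 5175569924646105559418940193995065716350

These NE paths below the diagonal are counted by the Catalan number C_n = (1/(n + 1)) · C(2n, n). For n = 71: C_71 = (1/72) · C(142, 71) = 372641034574519600278163693967644731577200/72 = 5175569924646105559418940193995065716350.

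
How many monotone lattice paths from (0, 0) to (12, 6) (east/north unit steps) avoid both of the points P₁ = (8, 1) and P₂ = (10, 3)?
Number of paths = 15110

Inclusion–exclusion. Total paths: C(18, 12) = 18564. Through P₁: C(9, 8)·C(9, 4) = 1134. Through P₂: C(13, 10)·C(5, 2) = 2860. Since P₁ is strictly southwest of P₂, a monotone path through both must visit P₁ then P₂; paths through both = C(9, 8)·C(4, 2)·C(5, 2) = 540. Avoid both = 18564 − 1134 − 2860 + 540 = 15110.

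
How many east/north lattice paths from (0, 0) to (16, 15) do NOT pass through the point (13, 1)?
Number of paths = 300530675

Total paths from (0, 0) to (16, 15): C(31, 16) = 300540195. Paths through (13, 1): (paths (0, 0) → (13, 1)) × (paths (13, 1) → (16, 15)) = C(14, 13) · C(17, 3) = 14 · 680 = 9520. Avoidance count = 300540195 − 9520 = 300530675.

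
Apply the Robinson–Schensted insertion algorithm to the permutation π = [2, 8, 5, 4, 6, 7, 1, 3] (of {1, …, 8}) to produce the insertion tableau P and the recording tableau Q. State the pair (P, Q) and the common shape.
P = [1, 3, 6, 7] / [2, 4] / [5] / [8];  Q = [1, 2, 5, 6] / [3, 8] / [4] / [7];  common shape = (4, 2, 1, 1)

Row-insert the values π_1, π_2, … into P one at a time, bumping the leftmost entry strictly greater than the inserted value down to the next row. The recording tableau Q records, in position (i, j), the step at which that cell was added to P.
  Insert 2 (step 1): P = [2];  Q = [1]
  Insert 8 (step 2): P = [2, 8];  Q = [1, 2]
  Insert 5 (step 3): P = [2, 5] / [8];  Q = [1, 2] / [3]
  Insert 4 (step 4): P = [2, 4] / [5] / [8];  Q = [1, 2] / [3] / [4]
  Insert 6 (step 5): P = [2, 4, 6] / [5] / [8];  Q = [1, 2, 5] / [3] / [4]
  Insert 7 (step 6): P = [2, 4, 6, 7] / [5] / [8];  Q = [1, 2, 5, 6] / [3] / [4]
  Insert 1 (step 7): P = [1, 4, 6, 7] / [2] / [5] / [8];  Q = [1, 2, 5, 6] / [3] / [4] / [7]
  Insert 3 (step 8): P = [1, 3, 6, 7] / [2, 4] / [5] / [8];  Q = [1, 2, 5, 6] / [3, 8] / [4] / [7]
Final shape: (4, 2, 1, 1).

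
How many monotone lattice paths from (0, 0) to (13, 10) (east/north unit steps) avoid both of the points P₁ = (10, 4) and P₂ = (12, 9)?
Number of paths = 514164

Inclusion–exclusion. Total paths: C(23, 13) = 1144066. Through P₁: C(14, 10)·C(9, 3) = 84084. Through P₂: C(21, 12)·C(2, 1) = 587860. Since P₁ is strictly southwest of P₂, a monotone path through both must visit P₁ then P₂; paths through both = C(14, 10)·C(7, 2)·C(2, 1) = 42042. Avoid both = 1144066 − 84084 − 587860 + 42042 = 514164.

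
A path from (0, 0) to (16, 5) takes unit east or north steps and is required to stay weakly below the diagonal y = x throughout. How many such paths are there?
Number of paths = 14364

By the reflection principle (André's argument), the number of monotone paths to (16, 5) with n ≤ m that never go above y = x is C(21, 16) − C(21, 17) = 20349 − 5985 = 14364.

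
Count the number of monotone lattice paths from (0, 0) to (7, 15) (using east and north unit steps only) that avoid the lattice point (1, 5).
Number of paths = 122496

Total paths from (0, 0) to (7, 15): C(22, 7) = 170544. Paths through (1, 5): (paths (0, 0) → (1, 5)) × (paths (1, 5) → (7, 15)) = C(6, 1) · C(16, 6) = 6 · 8008 = 48048. Avoidance count = 170544 − 48048 = 122496.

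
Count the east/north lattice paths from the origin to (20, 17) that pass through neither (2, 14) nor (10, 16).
Number of paths = 15846839425

Inclusion–exclusion. Total paths: C(37, 20) = 15905368710. Through P₁: C(16, 2)·C(21, 18) = 159600. Through P₂: C(26, 10)·C(11, 10) = 58429085. Since P₁ is strictly southwest of P₂, a monotone path through both must visit P₁ then P₂; paths through both = C(16, 2)·C(10, 8)·C(11, 10) = 59400. Avoid both = 15905368710 − 159600 − 58429085 + 59400 = 15846839425.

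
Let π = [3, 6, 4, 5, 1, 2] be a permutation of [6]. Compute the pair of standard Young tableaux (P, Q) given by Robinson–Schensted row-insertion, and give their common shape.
P = [1, 2, 5] / [3, 4] / [6];  Q = [1, 2, 4] / [3, 6] / [5];  common shape = (3, 2, 1)

Row-insert the values π_1, π_2, … into P one at a time, bumping the leftmost entry strictly greater than the inserted value down to the next row. The recording tableau Q records, in position (i, j), the step at which that cell was added to P.
  Insert 3 (step 1): P = [3];  Q = [1]
  Insert 6 (step 2): P = [3, 6];  Q = [1, 2]
  Insert 4 (step 3): P = [3, 4] / [6];  Q = [1, 2] / [3]
  Insert 5 (step 4): P = [3, 4, 5] / [6];  Q = [1, 2, 4] / [3]
  Insert 1 (step 5): P = [1, 4, 5] / [3] / [6];  Q = [1, 2, 4] / [3] / [5]
  Insert 2 (step 6): P = [1, 2, 5] / [3, 4] / [6];  Q = [1, 2, 4] / [3, 6] / [5]
Final shape: (3, 2, 1).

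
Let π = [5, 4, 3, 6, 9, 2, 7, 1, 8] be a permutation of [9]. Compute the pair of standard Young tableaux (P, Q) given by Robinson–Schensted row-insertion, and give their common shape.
P = [1, 6, 7, 8] / [2, 9] / [3] / [4] / [5];  Q = [1, 4, 5, 9] / [2, 7] / [3] / [6] / [8];  common shape = (4, 2, 1, 1, 1)

Row-insert the values π_1, π_2, … into P one at a time, bumping the leftmost entry strictly greater than the inserted value down to the next row. The recording tableau Q records, in position (i, j), the step at which that cell was added to P.
  Insert 5 (step 1): P = [5];  Q = [1]
  Insert 4 (step 2): P = [4] / [5];  Q = [1] / [2]
  Insert 3 (step 3): P = [3] / [4] / [5];  Q = [1] / [2] / [3]
  Insert 6 (step 4): P = [3, 6] / [4] / [5];  Q = [1, 4] / [2] / [3]
  Insert 9 (step 5): P = [3, 6, 9] / [4] / [5];  Q = [1, 4, 5] / [2] / [3]
  Insert 2 (step 6): P = [2, 6, 9] / [3] / [4] / [5];  Q = [1, 4, 5] / [2] / [3] / [6]
  Insert 7 (step 7): P = [2, 6, 7] / [3, 9] / [4] / [5];  Q = [1, 4, 5] / [2, 7] / [3] / [6]
  Insert 1 (step 8): P = [1, 6, 7] / [2, 9] / [3] / [4] / [5];  Q = [1, 4, 5] / [2, 7] / [3] / [6] / [8]
  Insert 8 (step 9): P = [1, 6, 7, 8] / [2, 9] / [3] / [4] / [5];  Q = [1, 4, 5, 9] / [2, 7] / [3] / [6] / [8]
Final shape: (4, 2, 1, 1, 1).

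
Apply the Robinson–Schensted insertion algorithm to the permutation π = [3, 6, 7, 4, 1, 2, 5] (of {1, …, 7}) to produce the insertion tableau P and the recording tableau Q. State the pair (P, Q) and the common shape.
P = [1, 2, 5] / [3, 4, 7] / [6];  Q = [1, 2, 3] / [4, 6, 7] / [5];  common shape = (3, 3, 1)

Row-insert the values π_1, π_2, … into P one at a time, bumping the leftmost entry strictly greater than the inserted value down to the next row. The recording tableau Q records, in position (i, j), the step at which that cell was added to P.
  Insert 3 (step 1): P = [3];  Q = [1]
  Insert 6 (step 2): P = [3, 6];  Q = [1, 2]
  Insert 7 (step 3): P = [3, 6, 7];  Q = [1, 2, 3]
  Insert 4 (step 4): P = [3, 4, 7] / [6];  Q = [1, 2, 3] / [4]
  Insert 1 (step 5): P = [1, 4, 7] / [3] / [6];  Q = [1, 2, 3] / [4] / [5]
  Insert 2 (step 6): P = [1, 2, 7] / [3, 4] / [6];  Q = [1, 2, 3] / [4, 6] / [5]
  Insert 5 (step 7): P = [1, 2, 5] / [3, 4, 7] / [6];  Q = [1, 2, 3] / [4, 6, 7] / [5]
Final shape: (3, 3, 1).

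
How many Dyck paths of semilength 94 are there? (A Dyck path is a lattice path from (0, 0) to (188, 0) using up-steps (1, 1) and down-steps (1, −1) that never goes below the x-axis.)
C_94 = 239993345518077005168915776623476723006280827488229600

These Dyck paths are counted by the Catalan number C_n = (1/(n + 1)) · C(2n, n). For n = 94: C_94 = (1/95) · C(188, 94) = 22799367824217315491046998779230288685596678611381812000/95 = 239993345518077005168915776623476723006280827488229600.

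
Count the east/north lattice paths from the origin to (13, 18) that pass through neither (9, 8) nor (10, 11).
Number of paths = 151261645

Inclusion–exclusion. Total paths: C(31, 13) = 206253075. Through P₁: C(17, 9)·C(14, 4) = 24334310. Through P₂: C(21, 10)·C(10, 3) = 42325920. Since P₁ is strictly southwest of P₂, a monotone path through both must visit P₁ then P₂; paths through both = C(17, 9)·C(4, 1)·C(10, 3) = 11668800. Avoid both = 206253075 − 24334310 − 42325920 + 11668800 = 151261645.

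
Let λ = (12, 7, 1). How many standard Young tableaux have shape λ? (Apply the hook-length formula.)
# SYT of shape (12, 7, 1) = 377910

Hook-length formula: f^λ = n! / Π hook(c), product over all cells c of the Young diagram. For λ = (12, 7, 1), n = 20 boxes. Hook lengths by row (left-to-right, top-to-bottom): [14, 12, 11, 10, 9, 8, 7, 5, 4, 3, 2, 1]; [8, 6, 5, 4, 3, 2, 1]; [1]. Product of hooks = 6437781504000. So f^λ = 20! / 6437781504000 = 2432902008176640000 / 6437781504000 = 377910.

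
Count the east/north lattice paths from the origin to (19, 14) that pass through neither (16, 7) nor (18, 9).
Number of paths = 770095062

Inclusion–exclusion. Total paths: C(33, 19) = 818809200. Through P₁: C(23, 16)·C(10, 3) = 29418840. Through P₂: C(27, 18)·C(6, 1) = 28120950. Since P₁ is strictly southwest of P₂, a monotone path through both must visit P₁ then P₂; paths through both = C(23, 16)·C(4, 2)·C(6, 1) = 8825652. Avoid both = 818809200 − 29418840 − 28120950 + 8825652 = 770095062.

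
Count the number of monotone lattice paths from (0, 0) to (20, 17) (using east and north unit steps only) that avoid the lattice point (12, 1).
Number of paths = 15895807587

Total paths from (0, 0) to (20, 17): C(37, 20) = 15905368710. Paths through (12, 1): (paths (0, 0) → (12, 1)) × (paths (12, 1) → (20, 17)) = C(13, 12) · C(24, 8) = 13 · 735471 = 9561123. Avoidance count = 15905368710 − 9561123 = 15895807587.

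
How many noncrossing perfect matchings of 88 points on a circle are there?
C_44 = 583300119592996693088040

These noncrossing handshakes are counted by the Catalan number C_n = (1/(n + 1)) · C(2n, n). For n = 44: C_44 = (1/45) · C(88, 44) = 26248505381684851188961800/45 = 583300119592996693088040.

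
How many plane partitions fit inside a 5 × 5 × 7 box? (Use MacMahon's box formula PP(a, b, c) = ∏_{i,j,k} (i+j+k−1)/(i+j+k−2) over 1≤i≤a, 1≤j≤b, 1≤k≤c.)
PP(5, 5, 7) = 30107635272

Evaluate the triple product over i = 1..5, j = 1..5, k = 1..7. The factors are (2/1) · (3/2) · (4/3) · (5/4) · (6/5) · (7/6) · (8/7) · (3/2) · … (175 factors total). The numerators and denominators telescope so the product is an integer; carrying out the multiplication exactly gives PP(5, 5, 7) = 30107635272.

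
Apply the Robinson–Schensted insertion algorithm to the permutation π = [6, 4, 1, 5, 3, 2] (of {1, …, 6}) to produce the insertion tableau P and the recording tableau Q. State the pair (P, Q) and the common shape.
P = [1, 2] / [3, 5] / [4] / [6];  Q = [1, 4] / [2, 5] / [3] / [6];  common shape = (2, 2, 1, 1)

Row-insert the values π_1, π_2, … into P one at a time, bumping the leftmost entry strictly greater than the inserted value down to the next row. The recording tableau Q records, in position (i, j), the step at which that cell was added to P.
  Insert 6 (step 1): P = [6];  Q = [1]
  Insert 4 (step 2): P = [4] / [6];  Q = [1] / [2]
  Insert 1 (step 3): P = [1] / [4] / [6];  Q = [1] / [2] / [3]
  Insert 5 (step 4): P = [1, 5] / [4] / [6];  Q = [1, 4] / [2] / [3]
  Insert 3 (step 5): P = [1, 3] / [4, 5] / [6];  Q = [1, 4] / [2, 5] / [3]
  Insert 2 (step 6): P = [1, 2] / [3, 5] / [4] / [6];  Q = [1, 4] / [2, 5] / [3] / [6]
Final shape: (2, 2, 1, 1).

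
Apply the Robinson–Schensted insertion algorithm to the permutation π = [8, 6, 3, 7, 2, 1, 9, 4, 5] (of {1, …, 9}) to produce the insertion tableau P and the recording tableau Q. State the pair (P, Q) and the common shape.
P = [1, 4, 5] / [2, 7, 9] / [3] / [6] / [8];  Q = [1, 4, 7] / [2, 8, 9] / [3] / [5] / [6];  common shape = (3, 3, 1, 1, 1)

Row-insert the values π_1, π_2, … into P one at a time, bumping the leftmost entry strictly greater than the inserted value down to the next row. The recording tableau Q records, in position (i, j), the step at which that cell was added to P.
  Insert 8 (step 1): P = [8];  Q = [1]
  Insert 6 (step 2): P = [6] / [8];  Q = [1] / [2]
  Insert 3 (step 3): P = [3] / [6] / [8];  Q = [1] / [2] / [3]
  Insert 7 (step 4): P = [3, 7] / [6] / [8];  Q = [1, 4] / [2] / [3]
  Insert 2 (step 5): P = [2, 7] / [3] / [6] / [8];  Q = [1, 4] / [2] / [3] / [5]
  Insert 1 (step 6): P = [1, 7] / [2] / [3] / [6] / [8];  Q = [1, 4] / [2] / [3] / [5] / [6]
  Insert 9 (step 7): P = [1, 7, 9] / [2] / [3] / [6] / [8];  Q = [1, 4, 7] / [2] / [3] / [5] / [6]
  Insert 4 (step 8): P = [1, 4, 9] / [2, 7] / [3] / [6] / [8];  Q = [1, 4, 7] / [2, 8] / [3] / [5] / [6]
  Insert 5 (step 9): P = [1, 4, 5] / [2, 7, 9] / [3] / [6] / [8];  Q = [1, 4, 7] / [2, 8, 9] / [3] / [5] / [6]
Final shape: (3, 3, 1, 1, 1).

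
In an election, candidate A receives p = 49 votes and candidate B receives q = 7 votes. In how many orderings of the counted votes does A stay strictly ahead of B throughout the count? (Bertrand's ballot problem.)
Strict-lead orderings = 173938050

Total orderings of the 56 votes with 49 for A: C(56, 49) = 231917400. By the Bertrand ballot formula (Cycle Lemma / reflection principle), the number of orderings in which A is strictly ahead of B throughout is (p − q)/(p + q) · C(p + q, p) = (49 − 7)/(49 + 7) · 231917400 = 173938050.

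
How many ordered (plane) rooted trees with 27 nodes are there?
C_26 = 18367353072152

These ordered rooted trees are counted by the Catalan number C_n = (1/(n + 1)) · C(2n, n). For n = 26: C_26 = (1/27) · C(52, 26) = 495918532948104/27 = 18367353072152.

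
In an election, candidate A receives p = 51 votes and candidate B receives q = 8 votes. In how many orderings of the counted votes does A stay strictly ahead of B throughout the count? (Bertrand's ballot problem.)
Strict-lead orderings = 1616123223

Total orderings of the 59 votes with 51 for A: C(59, 51) = 2217471399. By the Bertrand ballot formula (Cycle Lemma / reflection principle), the number of orderings in which A is strictly ahead of B throughout is (p − q)/(p + q) · C(p + q, p) = (51 − 8)/(51 + 8) · 2217471399 = 1616123223.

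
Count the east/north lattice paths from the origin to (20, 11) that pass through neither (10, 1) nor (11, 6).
Number of paths = 57995379

Inclusion–exclusion. Total paths: C(31, 20) = 84672315. Through P₁: C(11, 10)·C(20, 10) = 2032316. Through P₂: C(17, 11)·C(14, 9) = 24776752. Since P₁ is strictly southwest of P₂, a monotone path through both must visit P₁ then P₂; paths through both = C(11, 10)·C(6, 1)·C(14, 9) = 132132. Avoid both = 84672315 − 2032316 − 24776752 + 132132 = 57995379.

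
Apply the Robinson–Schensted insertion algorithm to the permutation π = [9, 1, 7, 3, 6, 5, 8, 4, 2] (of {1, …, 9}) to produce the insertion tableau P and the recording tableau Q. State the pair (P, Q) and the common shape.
P = [1, 2, 4, 8] / [3] / [5] / [6] / [7] / [9];  Q = [1, 3, 5, 7] / [2] / [4] / [6] / [8] / [9];  common shape = (4, 1, 1, 1, 1, 1)

Row-insert the values π_1, π_2, … into P one at a time, bumping the leftmost entry strictly greater than the inserted value down to the next row. The recording tableau Q records, in position (i, j), the step at which that cell was added to P.
  Insert 9 (step 1): P = [9];  Q = [1]
  Insert 1 (step 2): P = [1] / [9];  Q = [1] / [2]
  Insert 7 (step 3): P = [1, 7] / [9];  Q = [1, 3] / [2]
  Insert 3 (step 4): P = [1, 3] / [7] / [9];  Q = [1, 3] / [2] / [4]
  Insert 6 (step 5): P = [1, 3, 6] / [7] / [9];  Q = [1, 3, 5] / [2] / [4]
  Insert 5 (step 6): P = [1, 3, 5] / [6] / [7] / [9];  Q = [1, 3, 5] / [2] / [4] / [6]
  Insert 8 (step 7): P = [1, 3, 5, 8] / [6] / [7] / [9];  Q = [1, 3, 5, 7] / [2] / [4] / [6]
  Insert 4 (step 8): P = [1, 3, 4, 8] / [5] / [6] / [7] / [9];  Q = [1, 3, 5, 7] / [2] / [4] / [6] / [8]
  Insert 2 (step 9): P = [1, 2, 4, 8] / [3] / [5] / [6] / [7] / [9];  Q = [1, 3, 5, 7] / [2] / [4] / [6] / [8] / [9]
Final shape: (4, 1, 1, 1, 1, 1).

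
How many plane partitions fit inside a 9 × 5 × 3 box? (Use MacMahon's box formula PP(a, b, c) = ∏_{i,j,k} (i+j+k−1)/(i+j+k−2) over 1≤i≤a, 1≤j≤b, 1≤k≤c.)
PP(9, 5, 3) = 208416208

Evaluate the triple product over i = 1..9, j = 1..5, k = 1..3. The factors are (2/1) · (3/2) · (4/3) · (3/2) · (4/3) · (5/4) · (4/3) · (5/4) · … (135 factors total). The numerators and denominators telescope so the product is an integer; carrying out the multiplication exactly gives PP(9, 5, 3) = 208416208.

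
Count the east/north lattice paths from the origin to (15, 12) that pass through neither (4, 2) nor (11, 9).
Number of paths = 8016320

Inclusion–exclusion. Total paths: C(27, 15) = 17383860. Through P₁: C(6, 4)·C(21, 11) = 5290740. Through P₂: C(20, 11)·C(7, 4) = 5878600. Since P₁ is strictly southwest of P₂, a monotone path through both must visit P₁ then P₂; paths through both = C(6, 4)·C(14, 7)·C(7, 4) = 1801800. Avoid both = 17383860 − 5290740 − 5878600 + 1801800 = 8016320.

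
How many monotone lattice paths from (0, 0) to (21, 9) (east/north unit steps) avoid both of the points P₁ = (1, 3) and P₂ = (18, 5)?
Number of paths = 12232455

Inclusion–exclusion. Total paths: C(30, 21) = 14307150. Through P₁: C(4, 1)·C(26, 20) = 920920. Through P₂: C(23, 18)·C(7, 3) = 1177715. Since P₁ is strictly southwest of P₂, a monotone path through both must visit P₁ then P₂; paths through both = C(4, 1)·C(19, 17)·C(7, 3) = 23940. Avoid both = 14307150 − 920920 − 1177715 + 23940 = 12232455.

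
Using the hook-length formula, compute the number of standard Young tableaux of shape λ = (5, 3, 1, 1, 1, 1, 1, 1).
# SYT of shape (5, 3, 1, 1, 1, 1, 1, 1) = 14014

Hook-length formula: f^λ = n! / Π hook(c), product over all cells c of the Young diagram. For λ = (5, 3, 1, 1, 1, 1, 1, 1), n = 14 boxes. Hook lengths by row (left-to-right, top-to-bottom): [12, 5, 4, 2, 1]; [9, 2, 1]; [6]; [5]; [4]; [3]; [2]; [1]. Product of hooks = 6220800. So f^λ = 14! / 6220800 = 87178291200 / 6220800 = 14014.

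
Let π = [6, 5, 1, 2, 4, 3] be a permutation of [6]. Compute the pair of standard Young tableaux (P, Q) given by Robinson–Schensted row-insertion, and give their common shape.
P = [1, 2, 3] / [4] / [5] / [6];  Q = [1, 4, 5] / [2] / [3] / [6];  common shape = (3, 1, 1, 1)

Row-insert the values π_1, π_2, … into P one at a time, bumping the leftmost entry strictly greater than the inserted value down to the next row. The recording tableau Q records, in position (i, j), the step at which that cell was added to P.
  Insert 6 (step 1): P = [6];  Q = [1]
  Insert 5 (step 2): P = [5] / [6];  Q = [1] / [2]
  Insert 1 (step 3): P = [1] / [5] / [6];  Q = [1] / [2] / [3]
  Insert 2 (step 4): P = [1, 2] / [5] / [6];  Q = [1, 4] / [2] / [3]
  Insert 4 (step 5): P = [1, 2, 4] / [5] / [6];  Q = [1, 4, 5] / [2] / [3]
  Insert 3 (step 6): P = [1, 2, 3] / [4] / [5] / [6];  Q = [1, 4, 5] / [2] / [3] / [6]
Final shape: (3, 1, 1, 1).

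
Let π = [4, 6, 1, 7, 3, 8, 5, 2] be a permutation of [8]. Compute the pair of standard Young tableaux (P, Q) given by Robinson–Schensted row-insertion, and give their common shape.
P = [1, 2, 5, 8] / [3, 6, 7] / [4];  Q = [1, 2, 4, 6] / [3, 5, 7] / [8];  common shape = (4, 3, 1)

Row-insert the values π_1, π_2, … into P one at a time, bumping the leftmost entry strictly greater than the inserted value down to the next row. The recording tableau Q records, in position (i, j), the step at which that cell was added to P.
  Insert 4 (step 1): P = [4];  Q = [1]
  Insert 6 (step 2): P = [4, 6];  Q = [1, 2]
  Insert 1 (step 3): P = [1, 6] / [4];  Q = [1, 2] / [3]
  Insert 7 (step 4): P = [1, 6, 7] / [4];  Q = [1, 2, 4] / [3]
  Insert 3 (step 5): P = [1, 3, 7] / [4, 6];  Q = [1, 2, 4] / [3, 5]
  Insert 8 (step 6): P = [1, 3, 7, 8] / [4, 6];  Q = [1, 2, 4, 6] / [3, 5]
  Insert 5 (step 7): P = [1, 3, 5, 8] / [4, 6, 7];  Q = [1, 2, 4, 6] / [3, 5, 7]
  Insert 2 (step 8): P = [1, 2, 5, 8] / [3, 6, 7] / [4];  Q = [1, 2, 4, 6] / [3, 5, 7] / [8]
Final shape: (4, 3, 1).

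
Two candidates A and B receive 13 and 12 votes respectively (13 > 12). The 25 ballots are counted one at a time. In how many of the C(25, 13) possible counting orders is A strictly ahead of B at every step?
Strict-lead orderings = 208012

Total orderings of the 25 votes with 13 for A: C(25, 13) = 5200300. By the Bertrand ballot formula (Cycle Lemma / reflection principle), the number of orderings in which A is strictly ahead of B throughout is (p − q)/(p + q) · C(p + q, p) = (13 − 12)/(13 + 12) · 5200300 = 208012.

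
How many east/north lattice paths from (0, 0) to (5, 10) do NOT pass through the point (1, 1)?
Number of paths = 1573

Total paths from (0, 0) to (5, 10): C(15, 5) = 3003. Paths through (1, 1): (paths (0, 0) → (1, 1)) × (paths (1, 1) → (5, 10)) = C(2, 1) · C(13, 4) = 2 · 715 = 1430. Avoidance count = 3003 − 1430 = 1573.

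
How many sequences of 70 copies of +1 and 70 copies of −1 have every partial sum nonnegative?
C_70 = 1321422108420282270489942177190229544600

These ballot sequences are counted by the Catalan number C_n = (1/(n + 1)) · C(2n, n). For n = 70: C_70 = (1/71) · C(140, 70) = 93820969697840041204785894580506297666600/71 = 1321422108420282270489942177190229544600.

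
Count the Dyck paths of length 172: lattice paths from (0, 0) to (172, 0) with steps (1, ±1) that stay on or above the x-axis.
C_86 = 4180080073556524734514695828170907458428751314320

These Dyck paths are counted by the Catalan number C_n = (1/(n + 1)) · C(2n, n). For n = 86: C_86 = (1/87) · C(172, 86) = 363666966399417651902778537050868948883301364345840/87 = 4180080073556524734514695828170907458428751314320.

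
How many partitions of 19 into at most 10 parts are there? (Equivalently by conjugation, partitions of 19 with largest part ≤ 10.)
p(19, parts ≤ 10) = 423

Use the recurrence p(n, m) = p(n, m−1) + p(n−m, m): either the largest part is < m (count p(n, m−1)) or the largest part is exactly m (remove one copy of m, count p(n−m, m)). With p(0, ·) = 1 this gives p(19, parts ≤ 10) = 423. (By conjugating Young diagrams, this also counts partitions of 19 into at most 10 parts.)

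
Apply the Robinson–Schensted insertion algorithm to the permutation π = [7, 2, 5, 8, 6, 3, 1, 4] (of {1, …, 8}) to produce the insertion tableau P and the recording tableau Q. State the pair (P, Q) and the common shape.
P = [1, 3, 4] / [2, 6] / [5, 8] / [7];  Q = [1, 3, 4] / [2, 5] / [6, 8] / [7];  common shape = (3, 2, 2, 1)

Row-insert the values π_1, π_2, … into P one at a time, bumping the leftmost entry strictly greater than the inserted value down to the next row. The recording tableau Q records, in position (i, j), the step at which that cell was added to P.
  Insert 7 (step 1): P = [7];  Q = [1]
  Insert 2 (step 2): P = [2] / [7];  Q = [1] / [2]
  Insert 5 (step 3): P = [2, 5] / [7];  Q = [1, 3] / [2]
  Insert 8 (step 4): P = [2, 5, 8] / [7];  Q = [1, 3, 4] / [2]
  Insert 6 (step 5): P = [2, 5, 6] / [7, 8];  Q = [1, 3, 4] / [2, 5]
  Insert 3 (step 6): P = [2, 3, 6] / [5, 8] / [7];  Q = [1, 3, 4] / [2, 5] / [6]
  Insert 1 (step 7): P = [1, 3, 6] / [2, 8] / [5] / [7];  Q = [1, 3, 4] / [2, 5] / [6] / [7]
  Insert 4 (step 8): P = [1, 3, 4] / [2, 6] / [5, 8] / [7];  Q = [1, 3, 4] / [2, 5] / [6, 8] / [7]
Final shape: (3, 2, 2, 1).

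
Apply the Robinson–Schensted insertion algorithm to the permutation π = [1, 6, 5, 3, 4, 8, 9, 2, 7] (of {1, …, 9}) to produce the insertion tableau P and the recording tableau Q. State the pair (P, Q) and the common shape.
P = [1, 2, 4, 7, 9] / [3, 8] / [5] / [6];  Q = [1, 2, 5, 6, 7] / [3, 9] / [4] / [8];  common shape = (5, 2, 1, 1)

Row-insert the values π_1, π_2, … into P one at a time, bumping the leftmost entry strictly greater than the inserted value down to the next row. The recording tableau Q records, in position (i, j), the step at which that cell was added to P.
  Insert 1 (step 1): P = [1];  Q = [1]
  Insert 6 (step 2): P = [1, 6];  Q = [1, 2]
  Insert 5 (step 3): P = [1, 5] / [6];  Q = [1, 2] / [3]
  Insert 3 (step 4): P = [1, 3] / [5] / [6];  Q = [1, 2] / [3] / [4]
  Insert 4 (step 5): P = [1, 3, 4] / [5] / [6];  Q = [1, 2, 5] / [3] / [4]
  Insert 8 (step 6): P = [1, 3, 4, 8] / [5] / [6];  Q = [1, 2, 5, 6] / [3] / [4]
  Insert 9 (step 7): P = [1, 3, 4, 8, 9] / [5] / [6];  Q = [1, 2, 5, 6, 7] / [3] / [4]
  Insert 2 (step 8): P = [1, 2, 4, 8, 9] / [3] / [5] / [6];  Q = [1, 2, 5, 6, 7] / [3] / [4] / [8]
  Insert 7 (step 9): P = [1, 2, 4, 7, 9] / [3, 8] / [5] / [6];  Q = [1, 2, 5, 6, 7] / [3, 9] / [4] / [8]
Final shape: (5, 2, 1, 1).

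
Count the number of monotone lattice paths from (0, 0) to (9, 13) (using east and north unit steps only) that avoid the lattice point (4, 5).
Number of paths = 335258

Total paths from (0, 0) to (9, 13): C(22, 9) = 497420. Paths through (4, 5): (paths (0, 0) → (4, 5)) × (paths (4, 5) → (9, 13)) = C(9, 4) · C(13, 5) = 126 · 1287 = 162162. Avoidance count = 497420 − 162162 = 335258.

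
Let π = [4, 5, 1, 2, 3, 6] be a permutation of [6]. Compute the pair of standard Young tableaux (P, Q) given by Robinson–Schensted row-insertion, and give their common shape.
P = [1, 2, 3, 6] / [4, 5];  Q = [1, 2, 5, 6] / [3, 4];  common shape = (4, 2)

Row-insert the values π_1, π_2, … into P one at a time, bumping the leftmost entry strictly greater than the inserted value down to the next row. The recording tableau Q records, in position (i, j), the step at which that cell was added to P.
  Insert 4 (step 1): P = [4];  Q = [1]
  Insert 5 (step 2): P = [4, 5];  Q = [1, 2]
  Insert 1 (step 3): P = [1, 5] / [4];  Q = [1, 2] / [3]
  Insert 2 (step 4): P = [1, 2] / [4, 5];  Q = [1, 2] / [3, 4]
  Insert 3 (step 5): P = [1, 2, 3] / [4, 5];  Q = [1, 2, 5] / [3, 4]
  Insert 6 (step 6): P = [1, 2, 3, 6] / [4, 5];  Q = [1, 2, 5, 6] / [3, 4]
Final shape: (4, 2).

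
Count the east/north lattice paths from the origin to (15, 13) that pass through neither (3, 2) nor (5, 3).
Number of paths = 19117724

Inclusion–exclusion. Total paths: C(28, 15) = 37442160. Through P₁: C(5, 3)·C(23, 12) = 13520780. Through P₂: C(8, 5)·C(20, 10) = 10346336. Since P₁ is strictly southwest of P₂, a monotone path through both must visit P₁ then P₂; paths through both = C(5, 3)·C(3, 2)·C(20, 10) = 5542680. Avoid both = 37442160 − 13520780 − 10346336 + 5542680 = 19117724.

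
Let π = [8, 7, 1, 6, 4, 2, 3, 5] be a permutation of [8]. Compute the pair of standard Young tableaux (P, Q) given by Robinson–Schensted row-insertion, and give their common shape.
P = [1, 2, 3, 5] / [4] / [6] / [7] / [8];  Q = [1, 4, 7, 8] / [2] / [3] / [5] / [6];  common shape = (4, 1, 1, 1, 1)

Row-insert the values π_1, π_2, … into P one at a time, bumping the leftmost entry strictly greater than the inserted value down to the next row. The recording tableau Q records, in position (i, j), the step at which that cell was added to P.
  Insert 8 (step 1): P = [8];  Q = [1]
  Insert 7 (step 2): P = [7] / [8];  Q = [1] / [2]
  Insert 1 (step 3): P = [1] / [7] / [8];  Q = [1] / [2] / [3]
  Insert 6 (step 4): P = [1, 6] / [7] / [8];  Q = [1, 4] / [2] / [3]
  Insert 4 (step 5): P = [1, 4] / [6] / [7] / [8];  Q = [1, 4] / [2] / [3] / [5]
  Insert 2 (step 6): P = [1, 2] / [4] / [6] / [7] / [8];  Q = [1, 4] / [2] / [3] / [5] / [6]
  Insert 3 (step 7): P = [1, 2, 3] / [4] / [6] / [7] / [8];  Q = [1, 4, 7] / [2] / [3] / [5] / [6]
  Insert 5 (step 8): P = [1, 2, 3, 5] / [4] / [6] / [7] / [8];  Q = [1, 4, 7, 8] / [2] / [3] / [5] / [6]
Final shape: (4, 1, 1, 1, 1).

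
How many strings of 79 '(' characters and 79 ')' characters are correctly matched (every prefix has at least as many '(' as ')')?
C_79 = 289450081175264899454283846029490767264392230

These balanced parentheses are counted by the Catalan number C_n = (1/(n + 1)) · C(2n, n). For n = 79: C_79 = (1/80) · C(158, 79) = 23156006494021191956342707682359261381151378400/80 = 289450081175264899454283846029490767264392230.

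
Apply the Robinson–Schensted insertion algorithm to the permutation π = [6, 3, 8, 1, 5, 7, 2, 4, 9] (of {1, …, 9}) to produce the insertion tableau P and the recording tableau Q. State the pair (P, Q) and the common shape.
P = [1, 2, 4, 9] / [3, 5, 7] / [6, 8];  Q = [1, 3, 6, 9] / [2, 5, 8] / [4, 7];  common shape = (4, 3, 2)

Row-insert the values π_1, π_2, … into P one at a time, bumping the leftmost entry strictly greater than the inserted value down to the next row. The recording tableau Q records, in position (i, j), the step at which that cell was added to P.
  Insert 6 (step 1): P = [6];  Q = [1]
  Insert 3 (step 2): P = [3] / [6];  Q = [1] / [2]
  Insert 8 (step 3): P = [3, 8] / [6];  Q = [1, 3] / [2]
  Insert 1 (step 4): P = [1, 8] / [3] / [6];  Q = [1, 3] / [2] / [4]
  Insert 5 (step 5): P = [1, 5] / [3, 8] / [6];  Q = [1, 3] / [2, 5] / [4]
  Insert 7 (step 6): P = [1, 5, 7] / [3, 8] / [6];  Q = [1, 3, 6] / [2, 5] / [4]
  Insert 2 (step 7): P = [1, 2, 7] / [3, 5] / [6, 8];  Q = [1, 3, 6] / [2, 5] / [4, 7]
  Insert 4 (step 8): P = [1, 2, 4] / [3, 5, 7] / [6, 8];  Q = [1, 3, 6] / [2, 5, 8] / [4, 7]
  Insert 9 (step 9): P = [1, 2, 4, 9] / [3, 5, 7] / [6, 8];  Q = [1, 3, 6, 9] / [2, 5, 8] / [4, 7]
Final shape: (4, 3, 2).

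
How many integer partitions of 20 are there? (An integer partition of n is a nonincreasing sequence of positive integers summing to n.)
p(20) = 627

Compute p(n) via the recurrence p(n, m) = p(n, m−1) + p(n−m, m), where p(n, m) counts partitions of n with all parts ≤ m and p(n) = p(n, n). The base cases are p(0, m) = 1 and p(n, 0) = 0 for n > 0. Filling the table yields p(20) = 627. (Euler's pentagonal recurrence is an alternative.)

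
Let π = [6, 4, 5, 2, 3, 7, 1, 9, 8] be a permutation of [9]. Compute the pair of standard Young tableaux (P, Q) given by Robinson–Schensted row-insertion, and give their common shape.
P = [1, 3, 7, 8] / [2, 5, 9] / [4] / [6];  Q = [1, 3, 6, 8] / [2, 5, 9] / [4] / [7];  common shape = (4, 3, 1, 1)

Row-insert the values π_1, π_2, … into P one at a time, bumping the leftmost entry strictly greater than the inserted value down to the next row. The recording tableau Q records, in position (i, j), the step at which that cell was added to P.
  Insert 6 (step 1): P = [6];  Q = [1]
  Insert 4 (step 2): P = [4] / [6];  Q = [1] / [2]
  Insert 5 (step 3): P = [4, 5] / [6];  Q = [1, 3] / [2]
  Insert 2 (step 4): P = [2, 5] / [4] / [6];  Q = [1, 3] / [2] / [4]
  Insert 3 (step 5): P = [2, 3] / [4, 5] / [6];  Q = [1, 3] / [2, 5] / [4]
  Insert 7 (step 6): P = [2, 3, 7] / [4, 5] / [6];  Q = [1, 3, 6] / [2, 5] / [4]
  Insert 1 (step 7): P = [1, 3, 7] / [2, 5] / [4] / [6];  Q = [1, 3, 6] / [2, 5] / [4] / [7]
  Insert 9 (step 8): P = [1, 3, 7, 9] / [2, 5] / [4] / [6];  Q = [1, 3, 6, 8] / [2, 5] / [4] / [7]
  Insert 8 (step 9): P = [1, 3, 7, 8] / [2, 5, 9] / [4] / [6];  Q = [1, 3, 6, 8] / [2, 5, 9] / [4] / [7]
Final shape: (4, 3, 1, 1).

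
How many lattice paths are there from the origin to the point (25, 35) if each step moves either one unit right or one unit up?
Number of paths = 51915437974328292

A monotone lattice path from (0, 0) to (25, 35) consists of 25 east steps and 35 north steps in some order, so it is determined by which 25 of the 60 steps are east. The count is C(60, 25) = 51915437974328292.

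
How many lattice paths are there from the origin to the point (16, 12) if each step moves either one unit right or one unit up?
Number of paths = 30421755

A monotone lattice path from (0, 0) to (16, 12) consists of 16 east steps and 12 north steps in some order, so it is determined by which 16 of the 28 steps are east. The count is C(28, 16) = 30421755.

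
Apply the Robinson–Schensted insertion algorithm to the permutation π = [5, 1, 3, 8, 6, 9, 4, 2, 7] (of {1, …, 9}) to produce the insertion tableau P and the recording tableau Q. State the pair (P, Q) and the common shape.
P = [1, 2, 4, 7] / [3, 6, 9] / [5] / [8];  Q = [1, 3, 4, 6] / [2, 5, 9] / [7] / [8];  common shape = (4, 3, 1, 1)

Row-insert the values π_1, π_2, … into P one at a time, bumping the leftmost entry strictly greater than the inserted value down to the next row. The recording tableau Q records, in position (i, j), the step at which that cell was added to P.
  Insert 5 (step 1): P = [5];  Q = [1]
  Insert 1 (step 2): P = [1] / [5];  Q = [1] / [2]
  Insert 3 (step 3): P = [1, 3] / [5];  Q = [1, 3] / [2]
  Insert 8 (step 4): P = [1, 3, 8] / [5];  Q = [1, 3, 4] / [2]
  Insert 6 (step 5): P = [1, 3, 6] / [5, 8];  Q = [1, 3, 4] / [2, 5]
  Insert 9 (step 6): P = [1, 3, 6, 9] / [5, 8];  Q = [1, 3, 4, 6] / [2, 5]
  Insert 4 (step 7): P = [1, 3, 4, 9] / [5, 6] / [8];  Q = [1, 3, 4, 6] / [2, 5] / [7]
  Insert 2 (step 8): P = [1, 2, 4, 9] / [3, 6] / [5] / [8];  Q = [1, 3, 4, 6] / [2, 5] / [7] / [8]
  Insert 7 (step 9): P = [1, 2, 4, 7] / [3, 6, 9] / [5] / [8];  Q = [1, 3, 4, 6] / [2, 5, 9] / [7] / [8]
Final shape: (4, 3, 1, 1).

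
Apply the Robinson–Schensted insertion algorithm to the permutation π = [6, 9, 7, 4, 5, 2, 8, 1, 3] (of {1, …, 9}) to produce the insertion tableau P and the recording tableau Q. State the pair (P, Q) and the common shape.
P = [1, 3, 8] / [2, 5] / [4, 7] / [6] / [9];  Q = [1, 2, 7] / [3, 5] / [4, 9] / [6] / [8];  common shape = (3, 2, 2, 1, 1)

Row-insert the values π_1, π_2, … into P one at a time, bumping the leftmost entry strictly greater than the inserted value down to the next row. The recording tableau Q records, in position (i, j), the step at which that cell was added to P.
  Insert 6 (step 1): P = [6];  Q = [1]
  Insert 9 (step 2): P = [6, 9];  Q = [1, 2]
  Insert 7 (step 3): P = [6, 7] / [9];  Q = [1, 2] / [3]
  Insert 4 (step 4): P = [4, 7] / [6] / [9];  Q = [1, 2] / [3] / [4]
  Insert 5 (step 5): P = [4, 5] / [6, 7] / [9];  Q = [1, 2] / [3, 5] / [4]
  Insert 2 (step 6): P = [2, 5] / [4, 7] / [6] / [9];  Q = [1, 2] / [3, 5] / [4] / [6]
  Insert 8 (step 7): P = [2, 5, 8] / [4, 7] / [6] / [9];  Q = [1, 2, 7] / [3, 5] / [4] / [6]
  Insert 1 (step 8): P = [1, 5, 8] / [2, 7] / [4] / [6] / [9];  Q = [1, 2, 7] / [3, 5] / [4] / [6] / [8]
  Insert 3 (step 9): P = [1, 3, 8] / [2, 5] / [4, 7] / [6] / [9];  Q = [1, 2, 7] / [3, 5] / [4, 9] / [6] / [8]
Final shape: (3, 2, 2, 1, 1).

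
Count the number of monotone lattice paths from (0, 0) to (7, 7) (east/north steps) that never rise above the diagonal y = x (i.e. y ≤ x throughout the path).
Number of paths = 429

By the reflection principle (André's argument), the number of monotone paths to (7, 7) with n ≤ m that never go above y = x is C(14, 7) − C(14, 8) = 3432 − 3003 = 429.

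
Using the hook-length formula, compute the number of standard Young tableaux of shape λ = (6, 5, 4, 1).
# SYT of shape (6, 5, 4, 1) = 292864

Hook-length formula: f^λ = n! / Π hook(c), product over all cells c of the Young diagram. For λ = (6, 5, 4, 1), n = 16 boxes. Hook lengths by row (left-to-right, top-to-bottom): [9, 7, 6, 5, 3, 1]; [7, 5, 4, 3, 1]; [5, 3, 2, 1]; [1]. Product of hooks = 71442000. So f^λ = 16! / 71442000 = 20922789888000 / 71442000 = 292864.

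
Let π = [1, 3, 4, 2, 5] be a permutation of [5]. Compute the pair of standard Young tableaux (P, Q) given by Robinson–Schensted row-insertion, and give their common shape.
P = [1, 2, 4, 5] / [3];  Q = [1, 2, 3, 5] / [4];  common shape = (4, 1)

Row-insert the values π_1, π_2, … into P one at a time, bumping the leftmost entry strictly greater than the inserted value down to the next row. The recording tableau Q records, in position (i, j), the step at which that cell was added to P.
  Insert 1 (step 1): P = [1];  Q = [1]
  Insert 3 (step 2): P = [1, 3];  Q = [1, 2]
  Insert 4 (step 3): P = [1, 3, 4];  Q = [1, 2, 3]
  Insert 2 (step 4): P = [1, 2, 4] / [3];  Q = [1, 2, 3] / [4]
  Insert 5 (step 5): P = [1, 2, 4, 5] / [3];  Q = [1, 2, 3, 5] / [4]
Final shape: (4, 1).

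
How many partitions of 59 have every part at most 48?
p(59, parts ≤ 48) = 831681

Use the recurrence p(n, m) = p(n, m−1) + p(n−m, m): either the largest part is < m (count p(n, m−1)) or the largest part is exactly m (remove one copy of m, count p(n−m, m)). With p(0, ·) = 1 this gives p(59, parts ≤ 48) = 831681. (By conjugating Young diagrams, this also counts partitions of 59 into at most 48 parts.)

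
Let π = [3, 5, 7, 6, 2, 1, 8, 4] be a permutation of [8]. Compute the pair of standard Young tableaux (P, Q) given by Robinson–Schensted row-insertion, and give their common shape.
P = [1, 4, 6, 8] / [2, 5] / [3] / [7];  Q = [1, 2, 3, 7] / [4, 8] / [5] / [6];  common shape = (4, 2, 1, 1)

Row-insert the values π_1, π_2, … into P one at a time, bumping the leftmost entry strictly greater than the inserted value down to the next row. The recording tableau Q records, in position (i, j), the step at which that cell was added to P.
  Insert 3 (step 1): P = [3];  Q = [1]
  Insert 5 (step 2): P = [3, 5];  Q = [1, 2]
  Insert 7 (step 3): P = [3, 5, 7];  Q = [1, 2, 3]
  Insert 6 (step 4): P = [3, 5, 6] / [7];  Q = [1, 2, 3] / [4]
  Insert 2 (step 5): P = [2, 5, 6] / [3] / [7];  Q = [1, 2, 3] / [4] / [5]
  Insert 1 (step 6): P = [1, 5, 6] / [2] / [3] / [7];  Q = [1, 2, 3] / [4] / [5] / [6]
  Insert 8 (step 7): P = [1, 5, 6, 8] / [2] / [3] / [7];  Q = [1, 2, 3, 7] / [4] / [5] / [6]
  Insert 4 (step 8): P = [1, 4, 6, 8] / [2, 5] / [3] / [7];  Q = [1, 2, 3, 7] / [4, 8] / [5] / [6]
Final shape: (4, 2, 1, 1).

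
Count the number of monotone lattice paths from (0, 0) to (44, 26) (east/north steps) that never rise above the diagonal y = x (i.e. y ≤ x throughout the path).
Number of paths = 4717672062915032088

By the reflection principle (André's argument), the number of monotone paths to (44, 26) with n ≤ m that never go above y = x is C(70, 44) − C(70, 45) = 11173433833219812840 − 6455761770304780752 = 4717672062915032088.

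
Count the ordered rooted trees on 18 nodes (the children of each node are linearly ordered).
C_17 = 129644790

These ordered rooted trees are counted by the Catalan number C_n = (1/(n + 1)) · C(2n, n). For n = 17: C_17 = (1/18) · C(34, 17) = 2333606220/18 = 129644790.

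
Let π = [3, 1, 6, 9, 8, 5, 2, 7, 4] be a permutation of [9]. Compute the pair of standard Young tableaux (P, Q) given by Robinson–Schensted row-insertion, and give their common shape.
P = [1, 2, 4] / [3, 5, 7] / [6, 8] / [9];  Q = [1, 3, 4] / [2, 5, 8] / [6, 9] / [7];  common shape = (3, 3, 2, 1)

Row-insert the values π_1, π_2, … into P one at a time, bumping the leftmost entry strictly greater than the inserted value down to the next row. The recording tableau Q records, in position (i, j), the step at which that cell was added to P.
  Insert 3 (step 1): P = [3];  Q = [1]
  Insert 1 (step 2): P = [1] / [3];  Q = [1] / [2]
  Insert 6 (step 3): P = [1, 6] / [3];  Q = [1, 3] / [2]
  Insert 9 (step 4): P = [1, 6, 9] / [3];  Q = [1, 3, 4] / [2]
  Insert 8 (step 5): P = [1, 6, 8] / [3, 9];  Q = [1, 3, 4] / [2, 5]
  Insert 5 (step 6): P = [1, 5, 8] / [3, 6] / [9];  Q = [1, 3, 4] / [2, 5] / [6]
  Insert 2 (step 7): P = [1, 2, 8] / [3, 5] / [6] / [9];  Q = [1, 3, 4] / [2, 5] / [6] / [7]
  Insert 7 (step 8): P = [1, 2, 7] / [3, 5, 8] / [6] / [9];  Q = [1, 3, 4] / [2, 5, 8] / [6] / [7]
  Insert 4 (step 9): P = [1, 2, 4] / [3, 5, 7] / [6, 8] / [9];  Q = [1, 3, 4] / [2, 5, 8] / [6, 9] / [7]
Final shape: (3, 3, 2, 1).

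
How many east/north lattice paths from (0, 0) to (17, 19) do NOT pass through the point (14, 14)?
Number of paths = 6350967000

Total paths from (0, 0) to (17, 19): C(36, 17) = 8597496600. Paths through (14, 14): (paths (0, 0) → (14, 14)) × (paths (14, 14) → (17, 19)) = C(28, 14) · C(8, 3) = 40116600 · 56 = 2246529600. Avoidance count = 8597496600 − 2246529600 = 6350967000.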